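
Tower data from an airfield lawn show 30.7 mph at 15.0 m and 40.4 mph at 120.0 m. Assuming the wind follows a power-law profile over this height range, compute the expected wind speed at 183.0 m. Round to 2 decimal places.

42.71 mph

First find α: α = ln(V₂/V₁)/ln(z₂/z₁) = ln(40.4/30.7)/ln(120.0/15.0) = 0.27457/2.07944 = 0.1320
Extrapolate from 120.0 m to 183.0 m: V₃ = 40.4 × (183.0/120.0)^0.1320 = 40.4 × 1.0573 = 42.7150 mph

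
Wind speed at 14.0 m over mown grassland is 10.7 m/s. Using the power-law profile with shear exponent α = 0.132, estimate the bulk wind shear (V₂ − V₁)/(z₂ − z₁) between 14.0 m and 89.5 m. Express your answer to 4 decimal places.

Power law: V₂ = V₁ · (z₂/z₁)^α = 10.7 × (6.3929)^0.132 = 13.6690 m/s
ΔV/Δz = (13.6690 − 10.7)/(89.5 − 14.0) = 2.9690/75.5000 = 0.03932 m/s/m

0.0393 m/s/m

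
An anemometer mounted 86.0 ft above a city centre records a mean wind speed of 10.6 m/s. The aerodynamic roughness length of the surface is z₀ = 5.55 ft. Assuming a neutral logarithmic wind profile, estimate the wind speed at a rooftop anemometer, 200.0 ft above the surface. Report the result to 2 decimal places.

13.86 m/s

Log law: V(z) ∝ ln(z/z₀), so V₂/V₁ = ln(z₂/z₀) / ln(z₁/z₀).
ln(200.0/5.55) = 3.5845, ln(86.0/5.55) = 2.7405
V₂ = 10.6 × 3.5845/2.7405 = 10.6 × 1.3080 = 13.8643 m/s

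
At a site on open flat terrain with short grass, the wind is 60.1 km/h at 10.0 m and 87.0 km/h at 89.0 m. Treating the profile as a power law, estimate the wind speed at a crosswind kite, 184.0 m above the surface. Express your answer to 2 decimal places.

First find α: α = ln(V₂/V₁)/ln(z₂/z₁) = ln(87.0/60.1)/ln(89.0/10.0) = 0.36990/2.18605 = 0.1692
Extrapolate from 89.0 m to 184.0 m: V₃ = 87.0 × (184.0/89.0)^0.1692 = 87.0 × 1.1308 = 98.3767 km/h

98.38 km/h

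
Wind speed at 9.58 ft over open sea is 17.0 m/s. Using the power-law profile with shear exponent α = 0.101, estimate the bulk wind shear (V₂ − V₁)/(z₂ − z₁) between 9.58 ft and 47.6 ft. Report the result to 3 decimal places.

0.079 m/s/ft

Power law: V₂ = V₁ · (z₂/z₁)^α = 17.0 × (4.9687)^0.101 = 19.9880 m/s
ΔV/Δz = (19.9880 − 17.0)/(47.6 − 9.58) = 2.9880/38.0200 = 0.07859 m/s/ft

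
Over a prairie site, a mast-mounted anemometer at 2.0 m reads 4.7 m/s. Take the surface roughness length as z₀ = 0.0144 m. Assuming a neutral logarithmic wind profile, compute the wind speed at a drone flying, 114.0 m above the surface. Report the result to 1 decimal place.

8.6 m/s

Log law: V(z) ∝ ln(z/z₀), so V₂/V₁ = ln(z₂/z₀) / ln(z₁/z₀).
ln(114.0/0.0144) = 8.9767, ln(2.0/0.0144) = 4.9337
V₂ = 4.7 × 8.9767/4.9337 = 4.7 × 1.8195 = 8.5516 m/s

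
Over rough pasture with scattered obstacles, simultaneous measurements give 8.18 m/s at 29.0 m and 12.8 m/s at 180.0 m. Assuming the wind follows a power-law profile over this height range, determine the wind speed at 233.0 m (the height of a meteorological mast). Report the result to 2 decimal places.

13.64 m/s

First find α: α = ln(V₂/V₁)/ln(z₂/z₁) = ln(12.8/8.18)/ln(180.0/29.0) = 0.44775/1.82566 = 0.2453
Extrapolate from 180.0 m to 233.0 m: V₃ = 12.8 × (233.0/180.0)^0.2453 = 12.8 × 1.0653 = 13.6364 m/s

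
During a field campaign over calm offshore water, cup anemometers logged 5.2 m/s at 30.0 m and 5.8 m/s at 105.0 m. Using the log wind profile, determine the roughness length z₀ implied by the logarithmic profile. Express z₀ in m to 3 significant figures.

Log law: V(z) ∝ ln(z/z₀). With r = V₁/V₂ = 5.2/5.8 = 0.89655,
r · ln(z₂/z₀) = ln(z₁/z₀) ⇒ ln z₀ = (ln z₁ − r·ln z₂)/(1 − r)
ln z₀ = (3.40120 − 0.89655×4.65396) / 0.10345 = -7.4561
z₀ = exp(-7.4561) = 0.0005779 m

z₀ ≈ 0.000578 m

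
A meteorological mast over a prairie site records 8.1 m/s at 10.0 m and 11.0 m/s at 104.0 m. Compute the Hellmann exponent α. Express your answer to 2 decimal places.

Power law: V₂/V₁ = (z₂/z₁)^α ⇒ α = ln(V₂/V₁) / ln(z₂/z₁)
α = ln(11.0/8.1) / ln(104.0/10.0) = ln(1.3580) / ln(10.4000)
  = 0.30603 / 2.34181 = 0.13068

α ≈ 0.13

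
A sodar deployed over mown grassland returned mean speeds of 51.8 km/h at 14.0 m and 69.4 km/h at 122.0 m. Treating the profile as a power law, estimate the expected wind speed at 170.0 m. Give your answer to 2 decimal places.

72.58 km/h

First find α: α = ln(V₂/V₁)/ln(z₂/z₁) = ln(69.4/51.8)/ln(122.0/14.0) = 0.29250/2.16496 = 0.1351
Extrapolate from 122.0 m to 170.0 m: V₃ = 69.4 × (170.0/122.0)^0.1351 = 69.4 × 1.0458 = 72.5816 km/h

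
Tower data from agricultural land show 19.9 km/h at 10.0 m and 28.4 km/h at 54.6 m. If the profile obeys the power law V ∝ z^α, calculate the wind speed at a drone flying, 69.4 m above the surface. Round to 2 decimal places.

29.86 km/h

First find α: α = ln(V₂/V₁)/ln(z₂/z₁) = ln(28.4/19.9)/ln(54.6/10.0) = 0.35567/1.69745 = 0.2095
Extrapolate from 54.6 m to 69.4 m: V₃ = 28.4 × (69.4/54.6)^0.2095 = 28.4 × 1.0515 = 29.8638 km/h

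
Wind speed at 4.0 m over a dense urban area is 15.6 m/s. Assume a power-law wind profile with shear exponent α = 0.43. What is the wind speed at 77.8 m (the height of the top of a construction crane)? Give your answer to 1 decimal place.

Power-law profile: V₂ = V₁ · (z₂/z₁)^α
V₂ = 15.6 × (77.8/4.0)^0.43 = 15.6 × (19.4500)^0.43
    = 15.6 × 3.5829 = 55.8933 m/s

55.9 m/s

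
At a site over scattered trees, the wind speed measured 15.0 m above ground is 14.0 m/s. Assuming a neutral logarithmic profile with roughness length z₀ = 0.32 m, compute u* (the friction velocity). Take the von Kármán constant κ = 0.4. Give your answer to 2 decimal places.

u* ≈ 1.46 m/s

Log law: V(z) = (u*/κ) · ln(z/z₀) ⇒ u* = κ · V / ln(z/z₀)
u* = 0.4 × 14.0 / ln(15.0/0.32) = 0.4 × 14.0 / 3.8475
   = 5.6000 / 3.8475 = 1.4555 m/s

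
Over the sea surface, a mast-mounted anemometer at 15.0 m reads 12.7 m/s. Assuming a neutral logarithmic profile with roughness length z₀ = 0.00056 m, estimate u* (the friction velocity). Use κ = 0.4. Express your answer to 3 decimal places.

u* ≈ 0.498 m/s

Log law: V(z) = (u*/κ) · ln(z/z₀) ⇒ u* = κ · V / ln(z/z₀)
u* = 0.4 × 12.7 / ln(15.0/0.00056) = 0.4 × 12.7 / 10.1956
   = 5.0800 / 10.1956 = 0.4983 m/s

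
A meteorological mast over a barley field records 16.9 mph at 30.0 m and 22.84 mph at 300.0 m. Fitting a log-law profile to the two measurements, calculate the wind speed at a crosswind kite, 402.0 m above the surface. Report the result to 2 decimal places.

23.60 mph

Log law: V ∝ ln(z/z₀). From the pair, with r = V₁/V₂ = 0.73993,
ln z₀ = (ln z₁ − r·ln z₂)/(1 − r) = (3.4012 − 0.73993×5.7038)/0.26007 = -3.1499 → z₀ = 0.04286 m
V₃ = V₁ · ln(z₃/z₀)/ln(z₁/z₀) = 16.9 × 9.1464/6.5511 = 23.5950 mph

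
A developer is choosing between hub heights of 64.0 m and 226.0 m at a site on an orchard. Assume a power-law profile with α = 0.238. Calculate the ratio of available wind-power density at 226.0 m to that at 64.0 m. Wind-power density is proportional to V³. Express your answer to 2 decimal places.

Speed ratio: V_B/V_A = (z_B/z_A)^α = (226.0/64.0)^0.238 = (3.5312)^0.238 = 1.35023
Power-density ratio: P_B/P_A = (V_B/V_A)³ = (1.35023)³ = 2.46162

2.46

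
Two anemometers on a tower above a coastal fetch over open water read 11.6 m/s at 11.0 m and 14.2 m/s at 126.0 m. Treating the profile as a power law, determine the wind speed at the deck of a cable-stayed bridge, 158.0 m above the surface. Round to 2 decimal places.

First find α: α = ln(V₂/V₁)/ln(z₂/z₁) = ln(14.2/11.6)/ln(126.0/11.0) = 0.20224/2.43839 = 0.0829
Extrapolate from 126.0 m to 158.0 m: V₃ = 14.2 × (158.0/126.0)^0.0829 = 14.2 × 1.0189 = 14.4691 m/s

14.47 m/s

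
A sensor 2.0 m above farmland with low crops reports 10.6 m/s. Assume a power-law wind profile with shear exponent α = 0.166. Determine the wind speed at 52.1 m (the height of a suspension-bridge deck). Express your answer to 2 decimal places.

18.21 m/s

Power-law profile: V₂ = V₁ · (z₂/z₁)^α
V₂ = 10.6 × (52.1/2.0)^0.166 = 10.6 × (26.0500)^0.166
    = 10.6 × 1.7180 = 18.2108 m/s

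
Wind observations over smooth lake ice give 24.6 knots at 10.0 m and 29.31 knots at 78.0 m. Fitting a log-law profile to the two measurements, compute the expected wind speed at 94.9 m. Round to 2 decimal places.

Log law: V ∝ ln(z/z₀). From the pair, with r = V₁/V₂ = 0.83930,
ln z₀ = (ln z₁ − r·ln z₂)/(1 − r) = (2.3026 − 0.83930×4.3567)/0.16070 = -8.4260 → z₀ = 0.0002191 m
V₃ = V₁ · ln(z₃/z₀)/ln(z₁/z₀) = 24.6 × 12.9788/10.7285 = 29.7597 knots

29.76 knots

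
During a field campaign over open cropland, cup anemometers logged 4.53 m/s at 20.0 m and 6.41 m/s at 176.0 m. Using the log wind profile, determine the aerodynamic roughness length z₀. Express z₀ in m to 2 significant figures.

Log law: V(z) ∝ ln(z/z₀). With r = V₁/V₂ = 4.53/6.41 = 0.70671,
r · ln(z₂/z₀) = ln(z₁/z₀) ⇒ ln z₀ = (ln z₁ − r·ln z₂)/(1 − r)
ln z₀ = (2.99573 − 0.70671×5.17048) / 0.29329 = -2.2445
z₀ = exp(-2.2445) = 0.1060 m

z₀ ≈ 0.11 m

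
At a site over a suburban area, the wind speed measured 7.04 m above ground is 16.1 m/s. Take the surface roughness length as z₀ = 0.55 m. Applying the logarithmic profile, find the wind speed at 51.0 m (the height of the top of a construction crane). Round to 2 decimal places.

28.61 m/s

Log law: V(z) ∝ ln(z/z₀), so V₂/V₁ = ln(z₂/z₀) / ln(z₁/z₀).
ln(51.0/0.55) = 4.5297, ln(7.04/0.55) = 2.5494
V₂ = 16.1 × 4.5297/2.5494 = 16.1 × 1.7767 = 28.6053 m/s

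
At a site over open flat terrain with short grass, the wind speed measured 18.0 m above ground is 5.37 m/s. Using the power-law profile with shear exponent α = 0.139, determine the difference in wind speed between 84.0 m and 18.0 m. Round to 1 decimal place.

1.3 m/s

Power law: V₂ = V₁ · (z₂/z₁)^α = 5.37 × (4.6667)^0.139 = 6.6522 m/s
ΔV = 6.6522 − 5.37 = 1.2822 m/s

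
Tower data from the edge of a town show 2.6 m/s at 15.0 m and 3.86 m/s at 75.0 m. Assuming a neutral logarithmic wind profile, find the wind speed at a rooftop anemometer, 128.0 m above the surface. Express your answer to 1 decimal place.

Log law: V ∝ ln(z/z₀). From the pair, with r = V₁/V₂ = 0.67358,
ln z₀ = (ln z₁ − r·ln z₂)/(1 − r) = (2.7081 − 0.67358×4.3175)/0.32642 = -0.6130 → z₀ = 0.5417 m
V₃ = V₁ · ln(z₃/z₀)/ln(z₁/z₀) = 2.6 × 5.4650/3.3211 = 4.2785 m/s

4.3 m/s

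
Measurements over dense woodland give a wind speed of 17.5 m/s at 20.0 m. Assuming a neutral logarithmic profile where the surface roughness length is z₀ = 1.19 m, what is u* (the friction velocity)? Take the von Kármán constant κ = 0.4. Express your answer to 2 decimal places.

Log law: V(z) = (u*/κ) · ln(z/z₀) ⇒ u* = κ · V / ln(z/z₀)
u* = 0.4 × 17.5 / ln(20.0/1.19) = 0.4 × 17.5 / 2.8218
   = 7.0000 / 2.8218 = 2.4807 m/s

u* ≈ 2.48 m/s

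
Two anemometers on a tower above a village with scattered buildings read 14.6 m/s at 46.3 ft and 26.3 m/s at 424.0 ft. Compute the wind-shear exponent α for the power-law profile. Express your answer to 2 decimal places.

α ≈ 0.27

Power law: V₂/V₁ = (z₂/z₁)^α ⇒ α = ln(V₂/V₁) / ln(z₂/z₁)
α = ln(26.3/14.6) / ln(424.0/46.3) = ln(1.8014) / ln(9.1577)
  = 0.58855 / 2.21459 = 0.26576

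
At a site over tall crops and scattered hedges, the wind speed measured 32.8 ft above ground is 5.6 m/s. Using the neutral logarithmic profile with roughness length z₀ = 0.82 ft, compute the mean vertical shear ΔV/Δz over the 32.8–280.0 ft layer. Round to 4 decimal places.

Log law: V₂ = V₁ · ln(z₂/z₀)/ln(z₁/z₀) = 5.6 × 5.8332/3.6889 = 8.8553 m/s
ΔV/Δz = (8.8553 − 5.6)/(280.0 − 32.8) = 3.2553/247.2000 = 0.01317 m/s/ft

0.0132 m/s/ft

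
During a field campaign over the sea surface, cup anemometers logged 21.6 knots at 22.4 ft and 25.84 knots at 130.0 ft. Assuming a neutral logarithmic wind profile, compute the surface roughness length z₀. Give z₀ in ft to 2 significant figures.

Log law: V(z) ∝ ln(z/z₀). With r = V₁/V₂ = 21.6/25.84 = 0.83591,
r · ln(z₂/z₀) = ln(z₁/z₀) ⇒ ln z₀ = (ln z₁ − r·ln z₂)/(1 − r)
ln z₀ = (3.10906 − 0.83591×4.86753) / 0.16409 = -5.8492
z₀ = exp(-5.8492) = 0.002882 ft

z₀ ≈ 0.0029 ft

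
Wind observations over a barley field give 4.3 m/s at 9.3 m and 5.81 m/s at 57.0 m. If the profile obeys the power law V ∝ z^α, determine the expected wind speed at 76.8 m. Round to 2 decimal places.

First find α: α = ln(V₂/V₁)/ln(z₂/z₁) = ln(5.81/4.3)/ln(57.0/9.3) = 0.30097/1.81304 = 0.1660
Extrapolate from 57.0 m to 76.8 m: V₃ = 5.81 × (76.8/57.0)^0.1660 = 5.81 × 1.0507 = 6.1048 m/s

6.10 m/s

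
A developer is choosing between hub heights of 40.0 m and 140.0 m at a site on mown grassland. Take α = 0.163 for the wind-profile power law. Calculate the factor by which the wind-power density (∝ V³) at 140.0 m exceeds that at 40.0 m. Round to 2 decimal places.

Speed ratio: V_B/V_A = (z_B/z_A)^α = (140.0/40.0)^0.163 = (3.5000)^0.163 = 1.22654
Power-density ratio: P_B/P_A = (V_B/V_A)³ = (1.22654)³ = 1.84522

1.85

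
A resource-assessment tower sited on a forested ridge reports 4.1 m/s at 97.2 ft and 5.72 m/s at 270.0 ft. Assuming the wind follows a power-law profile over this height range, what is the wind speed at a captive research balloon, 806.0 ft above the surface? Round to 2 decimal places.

8.17 m/s

First find α: α = ln(V₂/V₁)/ln(z₂/z₁) = ln(5.72/4.1)/ln(270.0/97.2) = 0.33298/1.02165 = 0.3259
Extrapolate from 270.0 ft to 806.0 ft: V₃ = 5.72 × (806.0/270.0)^0.3259 = 5.72 × 1.4283 = 8.1696 m/s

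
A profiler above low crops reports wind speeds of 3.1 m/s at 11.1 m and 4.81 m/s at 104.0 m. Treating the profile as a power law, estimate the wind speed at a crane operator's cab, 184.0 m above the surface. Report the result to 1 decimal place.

5.4 m/s

First find α: α = ln(V₂/V₁)/ln(z₂/z₁) = ln(4.81/3.1)/ln(104.0/11.1) = 0.43929/2.23745 = 0.1963
Extrapolate from 104.0 m to 184.0 m: V₃ = 4.81 × (184.0/104.0)^0.1963 = 4.81 × 1.1185 = 5.3802 m/s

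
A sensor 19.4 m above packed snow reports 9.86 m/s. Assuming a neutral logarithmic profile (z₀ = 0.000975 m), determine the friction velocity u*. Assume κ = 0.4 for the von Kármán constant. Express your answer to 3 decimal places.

u* ≈ 0.398 m/s

Log law: V(z) = (u*/κ) · ln(z/z₀) ⇒ u* = κ · V / ln(z/z₀)
u* = 0.4 × 9.86 / ln(19.4/0.000975) = 0.4 × 9.86 / 9.8983
   = 3.9440 / 9.8983 = 0.3985 m/s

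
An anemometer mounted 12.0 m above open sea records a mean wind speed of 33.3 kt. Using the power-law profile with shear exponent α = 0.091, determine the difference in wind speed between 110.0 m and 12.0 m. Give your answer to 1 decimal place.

Power law: V₂ = V₁ · (z₂/z₁)^α = 33.3 × (9.1667)^0.091 = 40.7385 kt
ΔV = 40.7385 − 33.3 = 7.4385 kt

7.4 kt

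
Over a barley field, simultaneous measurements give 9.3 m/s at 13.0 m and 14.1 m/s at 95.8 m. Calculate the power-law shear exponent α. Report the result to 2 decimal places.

Power law: V₂/V₁ = (z₂/z₁)^α ⇒ α = ln(V₂/V₁) / ln(z₂/z₁)
α = ln(14.1/9.3) / ln(95.8/13.0) = ln(1.5161) / ln(7.3692)
  = 0.41616 / 1.99731 = 0.20836

α ≈ 0.21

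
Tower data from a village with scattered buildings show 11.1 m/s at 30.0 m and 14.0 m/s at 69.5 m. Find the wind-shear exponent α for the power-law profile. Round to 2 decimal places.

α ≈ 0.28

Power law: V₂/V₁ = (z₂/z₁)^α ⇒ α = ln(V₂/V₁) / ln(z₂/z₁)
α = ln(14.0/11.1) / ln(69.5/30.0) = ln(1.2613) / ln(2.3167)
  = 0.23211 / 0.84013 = 0.27628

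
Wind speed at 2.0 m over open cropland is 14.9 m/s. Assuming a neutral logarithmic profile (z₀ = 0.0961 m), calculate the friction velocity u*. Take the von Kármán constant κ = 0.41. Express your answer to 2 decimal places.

u* ≈ 2.01 m/s

Log law: V(z) = (u*/κ) · ln(z/z₀) ⇒ u* = κ · V / ln(z/z₀)
u* = 0.41 × 14.9 / ln(2.0/0.0961) = 0.41 × 14.9 / 3.0355
   = 6.1090 / 3.0355 = 2.0125 m/s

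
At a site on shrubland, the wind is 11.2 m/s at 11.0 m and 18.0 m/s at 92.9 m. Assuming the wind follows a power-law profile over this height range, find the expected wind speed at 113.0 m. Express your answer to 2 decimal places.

18.80 m/s

First find α: α = ln(V₂/V₁)/ln(z₂/z₁) = ln(18.0/11.2)/ln(92.9/11.0) = 0.47446/2.13363 = 0.2224
Extrapolate from 92.9 m to 113.0 m: V₃ = 18.0 × (113.0/92.9)^0.2224 = 18.0 × 1.0445 = 18.8013 m/s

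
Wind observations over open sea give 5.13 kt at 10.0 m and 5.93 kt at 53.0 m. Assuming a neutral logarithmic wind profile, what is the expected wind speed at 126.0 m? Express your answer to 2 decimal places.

6.35 kt

Log law: V ∝ ln(z/z₀). From the pair, with r = V₁/V₂ = 0.86509,
ln z₀ = (ln z₁ − r·ln z₂)/(1 − r) = (2.3026 − 0.86509×3.9703)/0.13491 = -8.3916 → z₀ = 0.0002268 m
V₃ = V₁ · ln(z₃/z₀)/ln(z₁/z₀) = 5.13 × 13.2279/10.6942 = 6.3454 kt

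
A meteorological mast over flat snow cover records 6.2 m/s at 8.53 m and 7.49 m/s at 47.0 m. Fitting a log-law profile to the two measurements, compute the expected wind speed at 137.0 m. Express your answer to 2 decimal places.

Log law: V ∝ ln(z/z₀). From the pair, with r = V₁/V₂ = 0.82777,
ln z₀ = (ln z₁ − r·ln z₂)/(1 − r) = (2.1436 − 0.82777×3.8501)/0.17223 = -6.0585 → z₀ = 0.002338 m
V₃ = V₁ · ln(z₃/z₀)/ln(z₁/z₀) = 6.2 × 10.9785/8.2021 = 8.2987 m/s

8.30 m/s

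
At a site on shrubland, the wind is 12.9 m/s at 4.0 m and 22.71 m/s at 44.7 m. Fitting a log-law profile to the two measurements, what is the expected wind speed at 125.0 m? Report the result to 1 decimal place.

Log law: V ∝ ln(z/z₀). From the pair, with r = V₁/V₂ = 0.56803,
ln z₀ = (ln z₁ − r·ln z₂)/(1 − r) = (1.3863 − 0.56803×3.8000)/0.43197 = -1.7877 → z₀ = 0.1674 m
V₃ = V₁ · ln(z₃/z₀)/ln(z₁/z₀) = 12.9 × 6.6160/3.1740 = 26.8895 m/s

26.9 m/s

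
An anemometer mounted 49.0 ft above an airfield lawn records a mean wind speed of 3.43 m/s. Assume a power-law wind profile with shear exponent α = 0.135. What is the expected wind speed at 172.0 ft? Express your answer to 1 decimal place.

4.1 m/s

Power-law profile: V₂ = V₁ · (z₂/z₁)^α
V₂ = 3.43 × (172.0/49.0)^0.135 = 3.43 × (3.5102)^0.135
    = 3.43 × 1.1847 = 4.0636 m/s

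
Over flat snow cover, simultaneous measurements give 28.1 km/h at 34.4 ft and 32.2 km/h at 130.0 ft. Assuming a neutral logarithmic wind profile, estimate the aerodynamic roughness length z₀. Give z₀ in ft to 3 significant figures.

z₀ ≈ 0.00380 ft

Log law: V(z) ∝ ln(z/z₀). With r = V₁/V₂ = 28.1/32.2 = 0.87267,
r · ln(z₂/z₀) = ln(z₁/z₀) ⇒ ln z₀ = (ln z₁ − r·ln z₂)/(1 − r)
ln z₀ = (3.53806 − 0.87267×4.86753) / 0.12733 = -5.5737
z₀ = exp(-5.5737) = 0.003796 ft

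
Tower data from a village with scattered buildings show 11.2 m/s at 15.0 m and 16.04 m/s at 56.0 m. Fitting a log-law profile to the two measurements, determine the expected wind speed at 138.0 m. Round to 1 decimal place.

19.4 m/s

Log law: V ∝ ln(z/z₀). From the pair, with r = V₁/V₂ = 0.69825,
ln z₀ = (ln z₁ − r·ln z₂)/(1 − r) = (2.7081 − 0.69825×4.0254)/0.30175 = -0.3403 → z₀ = 0.7116 m
V₃ = V₁ · ln(z₃/z₀)/ln(z₁/z₀) = 11.2 × 5.2675/3.0483 = 19.3537 m/s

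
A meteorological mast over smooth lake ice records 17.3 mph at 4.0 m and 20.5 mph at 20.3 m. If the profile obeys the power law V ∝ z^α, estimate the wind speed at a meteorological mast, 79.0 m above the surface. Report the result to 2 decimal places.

First find α: α = ln(V₂/V₁)/ln(z₂/z₁) = ln(20.5/17.3)/ln(20.3/4.0) = 0.16972/1.62433 = 0.1045
Extrapolate from 20.3 m to 79.0 m: V₃ = 20.5 × (79.0/20.3)^0.1045 = 20.5 × 1.1526 = 23.6273 mph

23.63 mph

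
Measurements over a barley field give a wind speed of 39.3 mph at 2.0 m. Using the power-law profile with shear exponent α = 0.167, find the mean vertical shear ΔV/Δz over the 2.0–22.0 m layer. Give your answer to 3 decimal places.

Power law: V₂ = V₁ · (z₂/z₁)^α = 39.3 × (11.0000)^0.167 = 58.6550 mph
ΔV/Δz = (58.6550 − 39.3)/(22.0 − 2.0) = 19.3550/20.0000 = 0.96775 mph/m

0.968 mph/m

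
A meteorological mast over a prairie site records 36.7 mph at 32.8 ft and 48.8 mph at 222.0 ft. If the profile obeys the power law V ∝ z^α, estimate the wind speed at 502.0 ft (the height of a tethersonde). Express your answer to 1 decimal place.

55.1 mph

First find α: α = ln(V₂/V₁)/ln(z₂/z₁) = ln(48.8/36.7)/ln(222.0/32.8) = 0.28495/1.91225 = 0.1490
Extrapolate from 222.0 ft to 502.0 ft: V₃ = 48.8 × (502.0/222.0)^0.1490 = 48.8 × 1.1293 = 55.1091 mph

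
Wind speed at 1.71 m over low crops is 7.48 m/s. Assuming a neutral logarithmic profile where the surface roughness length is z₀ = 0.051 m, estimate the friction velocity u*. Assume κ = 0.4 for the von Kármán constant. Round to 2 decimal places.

Log law: V(z) = (u*/κ) · ln(z/z₀) ⇒ u* = κ · V / ln(z/z₀)
u* = 0.4 × 7.48 / ln(1.71/0.051) = 0.4 × 7.48 / 3.5124
   = 2.9920 / 3.5124 = 0.8518 m/s

u* ≈ 0.85 m/s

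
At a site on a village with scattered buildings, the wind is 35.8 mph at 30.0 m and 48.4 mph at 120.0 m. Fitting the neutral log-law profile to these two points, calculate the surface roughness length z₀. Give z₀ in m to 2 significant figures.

z₀ ≈ 0.58 m

Log law: V(z) ∝ ln(z/z₀). With r = V₁/V₂ = 35.8/48.4 = 0.73967,
r · ln(z₂/z₀) = ln(z₁/z₀) ⇒ ln z₀ = (ln z₁ − r·ln z₂)/(1 − r)
ln z₀ = (3.40120 − 0.73967×4.78749) / 0.26033 = -0.5376
z₀ = exp(-0.5376) = 0.5841 m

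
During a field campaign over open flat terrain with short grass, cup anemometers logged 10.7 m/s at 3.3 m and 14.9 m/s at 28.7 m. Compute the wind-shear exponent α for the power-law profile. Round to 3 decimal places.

Power law: V₂/V₁ = (z₂/z₁)^α ⇒ α = ln(V₂/V₁) / ln(z₂/z₁)
α = ln(14.9/10.7) / ln(28.7/3.3) = ln(1.3925) / ln(8.6970)
  = 0.33112 / 2.16297 = 0.15308

α ≈ 0.153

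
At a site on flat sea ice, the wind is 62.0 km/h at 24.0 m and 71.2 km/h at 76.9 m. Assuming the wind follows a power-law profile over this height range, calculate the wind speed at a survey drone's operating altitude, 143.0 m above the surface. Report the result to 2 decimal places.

First find α: α = ln(V₂/V₁)/ln(z₂/z₁) = ln(71.2/62.0)/ln(76.9/24.0) = 0.13836/1.16445 = 0.1188
Extrapolate from 76.9 m to 143.0 m: V₃ = 71.2 × (143.0/76.9)^0.1188 = 71.2 × 1.0765 = 76.6462 km/h

76.65 km/h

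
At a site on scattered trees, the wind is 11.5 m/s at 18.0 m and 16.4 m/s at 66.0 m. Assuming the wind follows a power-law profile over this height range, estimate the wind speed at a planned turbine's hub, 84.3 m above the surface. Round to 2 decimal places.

First find α: α = ln(V₂/V₁)/ln(z₂/z₁) = ln(16.4/11.5)/ln(66.0/18.0) = 0.35493/1.29928 = 0.2732
Extrapolate from 66.0 m to 84.3 m: V₃ = 16.4 × (84.3/66.0)^0.2732 = 16.4 × 1.0691 = 17.5339 m/s

17.53 m/s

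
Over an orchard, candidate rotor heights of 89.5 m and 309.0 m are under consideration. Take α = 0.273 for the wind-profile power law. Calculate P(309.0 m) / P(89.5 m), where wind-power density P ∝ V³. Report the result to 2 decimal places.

Speed ratio: V_B/V_A = (z_B/z_A)^α = (309.0/89.5)^0.273 = (3.4525)^0.273 = 1.40253
Power-density ratio: P_B/P_A = (V_B/V_A)³ = (1.40253)³ = 2.75888

2.76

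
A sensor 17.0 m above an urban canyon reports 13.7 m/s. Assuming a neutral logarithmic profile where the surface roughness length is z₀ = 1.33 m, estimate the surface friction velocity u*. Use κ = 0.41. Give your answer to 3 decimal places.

Log law: V(z) = (u*/κ) · ln(z/z₀) ⇒ u* = κ · V / ln(z/z₀)
u* = 0.41 × 13.7 / ln(17.0/1.33) = 0.41 × 13.7 / 2.5480
   = 5.6170 / 2.5480 = 2.2044 m/s

u* ≈ 2.204 m/s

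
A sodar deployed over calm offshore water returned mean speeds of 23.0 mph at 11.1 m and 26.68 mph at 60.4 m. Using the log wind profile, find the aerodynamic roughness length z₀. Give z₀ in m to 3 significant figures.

z₀ ≈ 0.000280 m

Log law: V(z) ∝ ln(z/z₀). With r = V₁/V₂ = 23.0/26.68 = 0.86207,
r · ln(z₂/z₀) = ln(z₁/z₀) ⇒ ln z₀ = (ln z₁ − r·ln z₂)/(1 − r)
ln z₀ = (2.40695 − 0.86207×4.10099) / 0.13793 = -8.1808
z₀ = exp(-8.1808) = 0.0002800 m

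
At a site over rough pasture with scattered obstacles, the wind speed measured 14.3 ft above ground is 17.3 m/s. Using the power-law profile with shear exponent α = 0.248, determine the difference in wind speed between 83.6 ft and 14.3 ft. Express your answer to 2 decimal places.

9.51 m/s

Power law: V₂ = V₁ · (z₂/z₁)^α = 17.3 × (5.8462)^0.248 = 26.8059 m/s
ΔV = 26.8059 − 17.3 = 9.5059 m/s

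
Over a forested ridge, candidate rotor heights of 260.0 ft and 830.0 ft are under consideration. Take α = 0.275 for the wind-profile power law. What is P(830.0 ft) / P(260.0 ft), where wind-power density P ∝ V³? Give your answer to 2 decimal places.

Speed ratio: V_B/V_A = (z_B/z_A)^α = (830.0/260.0)^0.275 = (3.1923)^0.275 = 1.37603
Power-density ratio: P_B/P_A = (V_B/V_A)³ = (1.37603)³ = 2.60547

2.61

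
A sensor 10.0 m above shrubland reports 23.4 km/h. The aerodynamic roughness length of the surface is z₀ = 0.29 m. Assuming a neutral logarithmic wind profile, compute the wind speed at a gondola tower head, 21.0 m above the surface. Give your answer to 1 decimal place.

Log law: V(z) ∝ ln(z/z₀), so V₂/V₁ = ln(z₂/z₀) / ln(z₁/z₀).
ln(21.0/0.29) = 4.2824, ln(10.0/0.29) = 3.5405
V₂ = 23.4 × 4.2824/3.5405 = 23.4 × 1.2096 = 28.3037 km/h

28.3 km/h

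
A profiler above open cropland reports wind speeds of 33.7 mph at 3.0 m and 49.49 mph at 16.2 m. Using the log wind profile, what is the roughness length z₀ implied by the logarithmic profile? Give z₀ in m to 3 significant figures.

Log law: V(z) ∝ ln(z/z₀). With r = V₁/V₂ = 33.7/49.49 = 0.68095,
r · ln(z₂/z₀) = ln(z₁/z₀) ⇒ ln z₀ = (ln z₁ − r·ln z₂)/(1 − r)
ln z₀ = (1.09861 − 0.68095×2.78501) / 0.31905 = -2.5006
z₀ = exp(-2.5006) = 0.08204 m

z₀ ≈ 0.0820 m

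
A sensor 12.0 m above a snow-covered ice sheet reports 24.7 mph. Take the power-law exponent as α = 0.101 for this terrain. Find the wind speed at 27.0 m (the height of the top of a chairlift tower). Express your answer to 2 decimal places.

26.81 mph

Power-law profile: V₂ = V₁ · (z₂/z₁)^α
V₂ = 24.7 × (27.0/12.0)^0.101 = 24.7 × (2.2500)^0.101
    = 24.7 × 1.0854 = 26.8082 mph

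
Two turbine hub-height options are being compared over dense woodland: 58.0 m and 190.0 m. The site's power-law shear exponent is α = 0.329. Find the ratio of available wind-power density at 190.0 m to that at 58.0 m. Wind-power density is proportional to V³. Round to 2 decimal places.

Speed ratio: V_B/V_A = (z_B/z_A)^α = (190.0/58.0)^0.329 = (3.2759)^0.329 = 1.47755
Power-density ratio: P_B/P_A = (V_B/V_A)³ = (1.47755)³ = 3.22572

3.23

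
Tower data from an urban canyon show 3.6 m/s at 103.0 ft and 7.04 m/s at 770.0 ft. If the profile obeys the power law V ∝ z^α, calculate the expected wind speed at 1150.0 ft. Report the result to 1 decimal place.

8.0 m/s

First find α: α = ln(V₂/V₁)/ln(z₂/z₁) = ln(7.04/3.6)/ln(770.0/103.0) = 0.67067/2.01166 = 0.3334
Extrapolate from 770.0 ft to 1150.0 ft: V₃ = 7.04 × (1150.0/770.0)^0.3334 = 7.04 × 1.1431 = 8.0473 m/s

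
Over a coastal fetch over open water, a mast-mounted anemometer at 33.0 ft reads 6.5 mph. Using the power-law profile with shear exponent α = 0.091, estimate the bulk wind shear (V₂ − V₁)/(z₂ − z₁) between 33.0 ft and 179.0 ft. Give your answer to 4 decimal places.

Power law: V₂ = V₁ · (z₂/z₁)^α = 6.5 × (5.4242)^0.091 = 7.5812 mph
ΔV/Δz = (7.5812 − 6.5)/(179.0 − 33.0) = 1.0812/146.0000 = 0.00741 mph/ft

0.0074 mph/ft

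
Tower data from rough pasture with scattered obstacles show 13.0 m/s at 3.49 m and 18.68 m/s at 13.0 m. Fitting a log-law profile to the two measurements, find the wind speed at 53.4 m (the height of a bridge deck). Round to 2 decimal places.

Log law: V ∝ ln(z/z₀). From the pair, with r = V₁/V₂ = 0.69593,
ln z₀ = (ln z₁ − r·ln z₂)/(1 − r) = (1.2499 − 0.69593×2.5649)/0.30407 = -1.7599 → z₀ = 0.1721 m
V₃ = V₁ · ln(z₃/z₀)/ln(z₁/z₀) = 13.0 × 5.7377/3.0098 = 24.7825 m/s

24.78 m/s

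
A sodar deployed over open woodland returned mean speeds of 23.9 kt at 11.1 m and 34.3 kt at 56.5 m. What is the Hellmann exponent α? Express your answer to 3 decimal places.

Power law: V₂/V₁ = (z₂/z₁)^α ⇒ α = ln(V₂/V₁) / ln(z₂/z₁)
α = ln(34.3/23.9) / ln(56.5/11.1) = ln(1.4351) / ln(5.0901)
  = 0.36127 / 1.62730 = 0.22200

α ≈ 0.222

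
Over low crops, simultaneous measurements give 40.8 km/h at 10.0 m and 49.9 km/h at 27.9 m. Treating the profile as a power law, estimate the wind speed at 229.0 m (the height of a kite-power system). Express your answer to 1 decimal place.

75.4 km/h

First find α: α = ln(V₂/V₁)/ln(z₂/z₁) = ln(49.9/40.8)/ln(27.9/10.0) = 0.20134/1.02604 = 0.1962
Extrapolate from 27.9 m to 229.0 m: V₃ = 49.9 × (229.0/27.9)^0.1962 = 49.9 × 1.5115 = 75.4222 km/h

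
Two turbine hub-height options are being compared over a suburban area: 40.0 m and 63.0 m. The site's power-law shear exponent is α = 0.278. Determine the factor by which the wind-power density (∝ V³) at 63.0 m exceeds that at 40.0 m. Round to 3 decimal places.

Speed ratio: V_B/V_A = (z_B/z_A)^α = (63.0/40.0)^0.278 = (1.5750)^0.278 = 1.13460
Power-density ratio: P_B/P_A = (V_B/V_A)³ = (1.13460)³ = 1.46060

1.461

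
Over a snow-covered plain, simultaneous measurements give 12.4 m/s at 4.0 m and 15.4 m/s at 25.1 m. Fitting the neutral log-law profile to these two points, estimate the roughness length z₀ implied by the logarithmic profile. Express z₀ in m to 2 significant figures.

z₀ ≈ 0.0020 m

Log law: V(z) ∝ ln(z/z₀). With r = V₁/V₂ = 12.4/15.4 = 0.80519,
r · ln(z₂/z₀) = ln(z₁/z₀) ⇒ ln z₀ = (ln z₁ − r·ln z₂)/(1 − r)
ln z₀ = (1.38629 − 0.80519×3.22287) / 0.19481 = -6.2049
z₀ = exp(-6.2049) = 0.002020 m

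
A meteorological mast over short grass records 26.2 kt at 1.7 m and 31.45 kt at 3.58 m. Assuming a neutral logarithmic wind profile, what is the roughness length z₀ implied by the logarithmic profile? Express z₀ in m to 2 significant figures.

z₀ ≈ 0.041 m

Log law: V(z) ∝ ln(z/z₀). With r = V₁/V₂ = 26.2/31.45 = 0.83307,
r · ln(z₂/z₀) = ln(z₁/z₀) ⇒ ln z₀ = (ln z₁ − r·ln z₂)/(1 − r)
ln z₀ = (0.53063 − 0.83307×1.27536) / 0.16693 = -3.1860
z₀ = exp(-3.1860) = 0.04134 m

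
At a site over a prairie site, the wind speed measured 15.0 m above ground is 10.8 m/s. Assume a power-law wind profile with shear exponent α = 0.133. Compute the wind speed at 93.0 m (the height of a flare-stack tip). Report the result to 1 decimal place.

13.8 m/s

Power-law profile: V₂ = V₁ · (z₂/z₁)^α
V₂ = 10.8 × (93.0/15.0)^0.133 = 10.8 × (6.2000)^0.133
    = 10.8 × 1.2746 = 13.7661 m/s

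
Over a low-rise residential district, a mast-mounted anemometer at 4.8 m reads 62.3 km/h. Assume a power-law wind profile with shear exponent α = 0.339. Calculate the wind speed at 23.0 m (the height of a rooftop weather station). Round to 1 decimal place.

106.0 km/h

Power-law profile: V₂ = V₁ · (z₂/z₁)^α
V₂ = 62.3 × (23.0/4.8)^0.339 = 62.3 × (4.7917)^0.339
    = 62.3 × 1.7009 = 105.9676 km/h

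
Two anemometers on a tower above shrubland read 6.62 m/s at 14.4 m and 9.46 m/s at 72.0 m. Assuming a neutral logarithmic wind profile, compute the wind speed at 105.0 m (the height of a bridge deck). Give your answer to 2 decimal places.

Log law: V ∝ ln(z/z₀). From the pair, with r = V₁/V₂ = 0.69979,
ln z₀ = (ln z₁ − r·ln z₂)/(1 − r) = (2.6672 − 0.69979×4.2767)/0.30021 = -1.0843 → z₀ = 0.3381 m
V₃ = V₁ · ln(z₃/z₀)/ln(z₁/z₀) = 6.62 × 5.7383/3.7516 = 10.1258 m/s

10.13 m/s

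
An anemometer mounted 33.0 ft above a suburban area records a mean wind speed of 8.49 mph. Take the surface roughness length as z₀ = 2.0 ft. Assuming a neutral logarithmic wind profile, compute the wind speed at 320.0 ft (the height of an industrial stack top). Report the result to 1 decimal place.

15.4 mph

Log law: V(z) ∝ ln(z/z₀), so V₂/V₁ = ln(z₂/z₀) / ln(z₁/z₀).
ln(320.0/2.0) = 5.0752, ln(33.0/2.0) = 2.8034
V₂ = 8.49 × 5.0752/2.8034 = 8.49 × 1.8104 = 15.3702 mph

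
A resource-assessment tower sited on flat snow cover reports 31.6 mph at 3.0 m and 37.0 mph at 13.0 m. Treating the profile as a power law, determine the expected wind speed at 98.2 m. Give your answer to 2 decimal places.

45.99 mph

First find α: α = ln(V₂/V₁)/ln(z₂/z₁) = ln(37.0/31.6)/ln(13.0/3.0) = 0.15776/1.46634 = 0.1076
Extrapolate from 13.0 m to 98.2 m: V₃ = 37.0 × (98.2/13.0)^0.1076 = 37.0 × 1.2430 = 45.9920 mph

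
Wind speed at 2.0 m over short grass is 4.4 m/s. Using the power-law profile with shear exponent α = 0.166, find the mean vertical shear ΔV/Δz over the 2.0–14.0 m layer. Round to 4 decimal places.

0.1398 m/s/m

Power law: V₂ = V₁ · (z₂/z₁)^α = 4.4 × (7.0000)^0.166 = 6.0777 m/s
ΔV/Δz = (6.0777 − 4.4)/(14.0 − 2.0) = 1.6777/12.0000 = 0.13981 m/s/m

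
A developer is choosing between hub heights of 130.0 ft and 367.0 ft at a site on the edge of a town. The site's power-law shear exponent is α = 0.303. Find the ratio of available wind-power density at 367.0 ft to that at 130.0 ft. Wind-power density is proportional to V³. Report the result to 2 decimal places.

Speed ratio: V_B/V_A = (z_B/z_A)^α = (367.0/130.0)^0.303 = (2.8231)^0.303 = 1.36952
Power-density ratio: P_B/P_A = (V_B/V_A)³ = (1.36952)³ = 2.56866

2.57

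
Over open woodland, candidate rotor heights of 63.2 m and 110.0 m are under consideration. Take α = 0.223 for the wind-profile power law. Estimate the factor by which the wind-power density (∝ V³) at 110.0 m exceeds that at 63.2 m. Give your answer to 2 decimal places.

Speed ratio: V_B/V_A = (z_B/z_A)^α = (110.0/63.2)^0.223 = (1.7405)^0.223 = 1.13154
Power-density ratio: P_B/P_A = (V_B/V_A)³ = (1.13154)³ = 1.44881

1.45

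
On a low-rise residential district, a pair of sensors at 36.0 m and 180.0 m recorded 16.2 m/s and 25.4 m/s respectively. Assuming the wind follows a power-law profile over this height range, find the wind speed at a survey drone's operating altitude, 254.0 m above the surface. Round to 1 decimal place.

First find α: α = ln(V₂/V₁)/ln(z₂/z₁) = ln(25.4/16.2)/ln(180.0/36.0) = 0.44974/1.60944 = 0.2794
Extrapolate from 180.0 m to 254.0 m: V₃ = 25.4 × (254.0/180.0)^0.2794 = 25.4 × 1.1010 = 27.9658 m/s

28.0 m/s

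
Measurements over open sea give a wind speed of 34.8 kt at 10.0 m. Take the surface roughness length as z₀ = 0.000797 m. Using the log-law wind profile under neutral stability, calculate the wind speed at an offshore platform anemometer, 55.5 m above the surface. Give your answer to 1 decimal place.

41.1 kt

Log law: V(z) ∝ ln(z/z₀), so V₂/V₁ = ln(z₂/z₀) / ln(z₁/z₀).
ln(55.5/0.000797) = 11.1510, ln(10.0/0.000797) = 9.4372
V₂ = 34.8 × 11.1510/9.4372 = 34.8 × 1.1816 = 41.1197 kt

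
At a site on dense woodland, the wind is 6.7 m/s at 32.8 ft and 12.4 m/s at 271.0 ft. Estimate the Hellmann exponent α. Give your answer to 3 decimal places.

α ≈ 0.292

Power law: V₂/V₁ = (z₂/z₁)^α ⇒ α = ln(V₂/V₁) / ln(z₂/z₁)
α = ln(12.4/6.7) / ln(271.0/32.8) = ln(1.8507) / ln(8.2622)
  = 0.61559 / 2.11169 = 0.29151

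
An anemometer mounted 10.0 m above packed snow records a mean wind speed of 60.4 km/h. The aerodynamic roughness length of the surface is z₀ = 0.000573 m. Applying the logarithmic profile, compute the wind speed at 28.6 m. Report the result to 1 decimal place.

Log law: V(z) ∝ ln(z/z₀), so V₂/V₁ = ln(z₂/z₀) / ln(z₁/z₀).
ln(28.6/0.000573) = 10.8180, ln(10.0/0.000573) = 9.7672
V₂ = 60.4 × 10.8180/9.7672 = 60.4 × 1.1076 = 66.8982 km/h

66.9 km/h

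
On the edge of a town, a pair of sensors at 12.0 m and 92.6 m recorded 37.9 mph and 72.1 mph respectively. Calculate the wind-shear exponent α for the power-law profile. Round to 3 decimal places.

Power law: V₂/V₁ = (z₂/z₁)^α ⇒ α = ln(V₂/V₁) / ln(z₂/z₁)
α = ln(72.1/37.9) / ln(92.6/12.0) = ln(1.9024) / ln(7.7167)
  = 0.64310 / 2.04338 = 0.31472

α ≈ 0.315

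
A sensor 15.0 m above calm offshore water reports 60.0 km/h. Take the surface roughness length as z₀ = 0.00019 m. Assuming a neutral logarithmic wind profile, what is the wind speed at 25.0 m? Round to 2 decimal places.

62.72 km/h

Log law: V(z) ∝ ln(z/z₀), so V₂/V₁ = ln(z₂/z₀) / ln(z₁/z₀).
ln(25.0/0.00019) = 11.7874, ln(15.0/0.00019) = 11.2765
V₂ = 60.0 × 11.7874/11.2765 = 60.0 × 1.0453 = 62.7180 km/h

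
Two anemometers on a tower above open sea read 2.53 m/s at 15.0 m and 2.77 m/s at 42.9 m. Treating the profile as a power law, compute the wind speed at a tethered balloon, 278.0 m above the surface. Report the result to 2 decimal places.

First find α: α = ln(V₂/V₁)/ln(z₂/z₁) = ln(2.77/2.53)/ln(42.9/15.0) = 0.09063/1.05082 = 0.0862
Extrapolate from 42.9 m to 278.0 m: V₃ = 2.77 × (278.0/42.9)^0.0862 = 2.77 × 1.1749 = 3.2544 m/s

3.25 m/s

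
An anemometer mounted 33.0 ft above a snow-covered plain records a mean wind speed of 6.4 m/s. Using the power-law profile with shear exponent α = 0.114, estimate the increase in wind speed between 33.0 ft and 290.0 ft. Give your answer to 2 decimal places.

1.80 m/s

Power law: V₂ = V₁ · (z₂/z₁)^α = 6.4 × (8.7879)^0.114 = 8.1994 m/s
ΔV = 8.1994 − 6.4 = 1.7994 m/s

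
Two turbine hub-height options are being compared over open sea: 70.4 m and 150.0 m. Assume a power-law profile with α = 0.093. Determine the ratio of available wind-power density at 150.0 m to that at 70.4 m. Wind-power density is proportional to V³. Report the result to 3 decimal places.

1.235

Speed ratio: V_B/V_A = (z_B/z_A)^α = (150.0/70.4)^0.093 = (2.1307)^0.093 = 1.07288
Power-density ratio: P_B/P_A = (V_B/V_A)³ = (1.07288)³ = 1.23497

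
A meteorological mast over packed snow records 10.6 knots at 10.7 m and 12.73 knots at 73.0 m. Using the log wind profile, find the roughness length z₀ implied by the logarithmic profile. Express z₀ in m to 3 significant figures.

z₀ ≈ 0.000757 m

Log law: V(z) ∝ ln(z/z₀). With r = V₁/V₂ = 10.6/12.73 = 0.83268,
r · ln(z₂/z₀) = ln(z₁/z₀) ⇒ ln z₀ = (ln z₁ − r·ln z₂)/(1 − r)
ln z₀ = (2.37024 − 0.83268×4.29046) / 0.16732 = -7.1858
z₀ = exp(-7.1858) = 0.0007573 m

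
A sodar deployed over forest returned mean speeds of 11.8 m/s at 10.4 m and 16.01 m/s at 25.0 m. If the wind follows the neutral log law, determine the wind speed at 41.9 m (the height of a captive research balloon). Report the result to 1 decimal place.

18.5 m/s

Log law: V ∝ ln(z/z₀). From the pair, with r = V₁/V₂ = 0.73704,
ln z₀ = (ln z₁ − r·ln z₂)/(1 − r) = (2.3418 − 0.73704×3.2189)/0.26296 = -0.1165 → z₀ = 0.8900 m
V₃ = V₁ · ln(z₃/z₀)/ln(z₁/z₀) = 11.8 × 3.8518/2.4583 = 18.4888 m/s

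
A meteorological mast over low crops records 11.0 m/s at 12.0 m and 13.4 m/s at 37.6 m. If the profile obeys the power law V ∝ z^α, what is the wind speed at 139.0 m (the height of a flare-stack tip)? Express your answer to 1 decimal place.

16.8 m/s

First find α: α = ln(V₂/V₁)/ln(z₂/z₁) = ln(13.4/11.0)/ln(37.6/12.0) = 0.19736/1.14210 = 0.1728
Extrapolate from 37.6 m to 139.0 m: V₃ = 13.4 × (139.0/37.6)^0.1728 = 13.4 × 1.2535 = 16.7968 m/s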